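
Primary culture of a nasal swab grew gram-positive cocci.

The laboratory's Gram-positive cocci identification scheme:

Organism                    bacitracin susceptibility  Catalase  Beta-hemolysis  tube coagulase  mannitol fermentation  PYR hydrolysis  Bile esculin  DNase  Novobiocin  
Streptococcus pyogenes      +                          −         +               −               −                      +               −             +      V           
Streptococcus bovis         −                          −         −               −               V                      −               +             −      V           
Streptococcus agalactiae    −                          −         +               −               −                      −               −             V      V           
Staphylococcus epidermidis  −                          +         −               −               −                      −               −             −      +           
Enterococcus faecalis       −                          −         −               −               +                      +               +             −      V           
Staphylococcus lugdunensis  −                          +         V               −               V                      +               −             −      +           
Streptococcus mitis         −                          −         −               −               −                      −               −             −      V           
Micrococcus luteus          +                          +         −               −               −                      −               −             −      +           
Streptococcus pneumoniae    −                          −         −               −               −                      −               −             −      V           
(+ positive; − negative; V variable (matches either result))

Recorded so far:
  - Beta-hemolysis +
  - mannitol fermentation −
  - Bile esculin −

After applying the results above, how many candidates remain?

Beta-hemolysis +: excludes 6 organisms — 3 left.
mannitol fermentation −: all 3 remaining candidates are consistent.
Bile esculin −: all 3 remaining candidates are consistent.
Still consistent: Staphylococcus lugdunensis, Streptococcus agalactiae, Streptococcus pyogenes.

3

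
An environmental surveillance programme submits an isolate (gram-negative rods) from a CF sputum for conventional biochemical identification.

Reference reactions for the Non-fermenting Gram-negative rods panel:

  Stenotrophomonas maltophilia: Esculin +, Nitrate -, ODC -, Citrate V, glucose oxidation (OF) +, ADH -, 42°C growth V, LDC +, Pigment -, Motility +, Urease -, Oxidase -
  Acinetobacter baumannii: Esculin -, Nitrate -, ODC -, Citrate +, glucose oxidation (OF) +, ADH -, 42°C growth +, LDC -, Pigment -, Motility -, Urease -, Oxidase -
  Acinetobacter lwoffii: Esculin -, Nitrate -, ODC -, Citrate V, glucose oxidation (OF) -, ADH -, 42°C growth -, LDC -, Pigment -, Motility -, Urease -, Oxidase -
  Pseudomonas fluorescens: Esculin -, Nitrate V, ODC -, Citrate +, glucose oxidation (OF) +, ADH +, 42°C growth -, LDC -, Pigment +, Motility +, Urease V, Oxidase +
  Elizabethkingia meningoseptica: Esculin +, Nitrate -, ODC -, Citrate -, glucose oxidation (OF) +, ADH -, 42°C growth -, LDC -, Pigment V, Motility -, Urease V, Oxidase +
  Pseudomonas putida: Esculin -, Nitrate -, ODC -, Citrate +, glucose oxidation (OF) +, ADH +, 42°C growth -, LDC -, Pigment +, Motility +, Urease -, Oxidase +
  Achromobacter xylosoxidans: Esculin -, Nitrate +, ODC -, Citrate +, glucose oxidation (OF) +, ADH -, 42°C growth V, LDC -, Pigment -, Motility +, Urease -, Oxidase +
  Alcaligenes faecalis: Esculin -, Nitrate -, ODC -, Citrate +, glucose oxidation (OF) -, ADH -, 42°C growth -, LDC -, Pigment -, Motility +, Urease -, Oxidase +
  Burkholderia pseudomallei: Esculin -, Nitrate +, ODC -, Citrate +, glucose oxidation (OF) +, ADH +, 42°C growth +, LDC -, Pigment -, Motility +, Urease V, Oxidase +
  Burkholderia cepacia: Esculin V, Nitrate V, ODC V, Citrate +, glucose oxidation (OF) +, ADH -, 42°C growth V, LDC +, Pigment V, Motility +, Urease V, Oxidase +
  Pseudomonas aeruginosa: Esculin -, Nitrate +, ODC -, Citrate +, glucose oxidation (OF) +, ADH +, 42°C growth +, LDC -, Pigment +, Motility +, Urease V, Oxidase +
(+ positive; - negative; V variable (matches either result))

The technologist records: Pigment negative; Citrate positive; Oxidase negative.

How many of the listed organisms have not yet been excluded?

3

Pigment -: excludes Pseudomonas fluorescens, Pseudomonas putida, Pseudomonas aeruginosa — 8 left.
Citrate +: excludes Elizabethkingia meningoseptica — 7 left.
Oxidase -: excludes Achromobacter xylosoxidans, Alcaligenes faecalis, Burkholderia pseudomallei, Burkholderia cepacia — 3 left.
Still consistent: Acinetobacter baumannii, Acinetobacter lwoffii, Stenotrophomonas maltophilia.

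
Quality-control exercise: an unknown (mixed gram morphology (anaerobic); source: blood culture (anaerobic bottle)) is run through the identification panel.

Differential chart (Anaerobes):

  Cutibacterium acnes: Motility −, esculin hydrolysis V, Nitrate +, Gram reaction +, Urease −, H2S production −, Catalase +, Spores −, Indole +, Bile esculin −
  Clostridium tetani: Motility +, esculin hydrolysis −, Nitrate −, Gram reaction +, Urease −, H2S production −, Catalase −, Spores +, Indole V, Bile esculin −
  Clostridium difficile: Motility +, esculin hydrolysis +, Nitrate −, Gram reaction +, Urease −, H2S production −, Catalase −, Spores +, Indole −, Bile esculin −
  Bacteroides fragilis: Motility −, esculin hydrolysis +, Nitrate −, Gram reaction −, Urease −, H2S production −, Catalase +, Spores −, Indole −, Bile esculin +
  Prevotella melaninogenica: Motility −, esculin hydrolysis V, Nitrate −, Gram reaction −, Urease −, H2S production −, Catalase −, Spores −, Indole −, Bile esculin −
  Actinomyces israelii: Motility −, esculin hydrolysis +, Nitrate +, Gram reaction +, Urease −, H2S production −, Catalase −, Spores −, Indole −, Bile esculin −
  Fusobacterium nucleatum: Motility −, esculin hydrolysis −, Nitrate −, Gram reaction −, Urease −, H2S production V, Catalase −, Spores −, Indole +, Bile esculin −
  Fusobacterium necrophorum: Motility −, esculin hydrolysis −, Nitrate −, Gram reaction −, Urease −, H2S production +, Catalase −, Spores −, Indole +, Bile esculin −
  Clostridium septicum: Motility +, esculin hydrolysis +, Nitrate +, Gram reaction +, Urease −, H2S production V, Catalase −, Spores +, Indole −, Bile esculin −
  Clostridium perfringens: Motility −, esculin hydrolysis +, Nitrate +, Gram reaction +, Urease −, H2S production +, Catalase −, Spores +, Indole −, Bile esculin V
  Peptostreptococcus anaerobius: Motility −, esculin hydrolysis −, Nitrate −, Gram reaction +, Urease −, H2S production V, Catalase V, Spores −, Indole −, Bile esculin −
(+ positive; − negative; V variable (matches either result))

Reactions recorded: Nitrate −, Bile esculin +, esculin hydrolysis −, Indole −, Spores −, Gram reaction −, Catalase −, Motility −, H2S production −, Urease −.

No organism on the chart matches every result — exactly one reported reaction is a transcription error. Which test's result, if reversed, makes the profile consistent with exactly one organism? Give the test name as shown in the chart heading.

Bile esculin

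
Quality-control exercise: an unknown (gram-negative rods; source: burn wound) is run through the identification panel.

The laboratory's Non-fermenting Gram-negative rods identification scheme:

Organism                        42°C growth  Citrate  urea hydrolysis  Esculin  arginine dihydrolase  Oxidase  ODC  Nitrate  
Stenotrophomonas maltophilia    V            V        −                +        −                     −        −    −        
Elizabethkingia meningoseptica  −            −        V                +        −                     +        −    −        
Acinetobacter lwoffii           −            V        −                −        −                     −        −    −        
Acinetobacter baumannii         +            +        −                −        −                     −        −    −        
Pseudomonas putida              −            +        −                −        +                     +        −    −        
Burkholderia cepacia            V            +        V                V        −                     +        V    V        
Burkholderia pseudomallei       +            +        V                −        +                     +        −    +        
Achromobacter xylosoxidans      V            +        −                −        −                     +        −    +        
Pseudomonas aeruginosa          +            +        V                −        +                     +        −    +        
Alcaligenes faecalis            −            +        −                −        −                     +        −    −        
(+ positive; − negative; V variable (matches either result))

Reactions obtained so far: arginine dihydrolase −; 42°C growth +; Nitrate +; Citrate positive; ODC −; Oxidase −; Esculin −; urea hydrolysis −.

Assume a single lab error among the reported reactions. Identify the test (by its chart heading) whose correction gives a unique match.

Nitrate

As reported, no row in the chart matches all 8 reactions.
Reversing arginine dihydrolase → still no organism matches.
Reversing Esculin → still no organism matches.
Reversing urea hydrolysis → still no organism matches.
Reversing Citrate → still no organism matches.
Reversing ODC → still no organism matches.
Reversing 42°C growth → still no organism matches.
Reversing Nitrate (to −) → unique match: Acinetobacter baumannii.
Reversing Oxidase → 2 organisms match (not unique).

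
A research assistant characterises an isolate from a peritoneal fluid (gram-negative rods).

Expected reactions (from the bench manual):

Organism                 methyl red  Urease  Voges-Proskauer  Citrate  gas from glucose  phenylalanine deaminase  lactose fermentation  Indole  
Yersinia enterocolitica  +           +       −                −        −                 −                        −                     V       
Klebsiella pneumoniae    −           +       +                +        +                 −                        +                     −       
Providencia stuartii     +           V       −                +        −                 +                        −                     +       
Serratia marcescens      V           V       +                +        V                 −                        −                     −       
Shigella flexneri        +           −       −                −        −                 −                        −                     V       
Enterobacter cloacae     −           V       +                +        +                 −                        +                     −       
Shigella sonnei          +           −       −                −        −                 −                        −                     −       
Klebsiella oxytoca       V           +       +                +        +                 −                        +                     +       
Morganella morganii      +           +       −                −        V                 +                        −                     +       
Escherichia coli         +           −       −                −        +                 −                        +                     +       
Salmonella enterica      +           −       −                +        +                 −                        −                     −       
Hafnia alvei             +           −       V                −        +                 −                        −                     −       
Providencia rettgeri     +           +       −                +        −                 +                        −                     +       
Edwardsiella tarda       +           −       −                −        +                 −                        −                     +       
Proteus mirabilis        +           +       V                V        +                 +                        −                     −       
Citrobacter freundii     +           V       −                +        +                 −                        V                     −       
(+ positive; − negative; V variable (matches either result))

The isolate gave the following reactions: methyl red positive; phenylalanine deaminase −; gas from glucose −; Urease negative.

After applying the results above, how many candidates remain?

Urease −: excludes 6 organisms — 10 left.
methyl red +: excludes Enterobacter cloacae — 9 left.
gas from glucose −: excludes 5 organisms — 4 left.
phenylalanine deaminase −: excludes Providencia stuartii — 3 left.
Still consistent: Serratia marcescens, Shigella flexneri, Shigella sonnei.

3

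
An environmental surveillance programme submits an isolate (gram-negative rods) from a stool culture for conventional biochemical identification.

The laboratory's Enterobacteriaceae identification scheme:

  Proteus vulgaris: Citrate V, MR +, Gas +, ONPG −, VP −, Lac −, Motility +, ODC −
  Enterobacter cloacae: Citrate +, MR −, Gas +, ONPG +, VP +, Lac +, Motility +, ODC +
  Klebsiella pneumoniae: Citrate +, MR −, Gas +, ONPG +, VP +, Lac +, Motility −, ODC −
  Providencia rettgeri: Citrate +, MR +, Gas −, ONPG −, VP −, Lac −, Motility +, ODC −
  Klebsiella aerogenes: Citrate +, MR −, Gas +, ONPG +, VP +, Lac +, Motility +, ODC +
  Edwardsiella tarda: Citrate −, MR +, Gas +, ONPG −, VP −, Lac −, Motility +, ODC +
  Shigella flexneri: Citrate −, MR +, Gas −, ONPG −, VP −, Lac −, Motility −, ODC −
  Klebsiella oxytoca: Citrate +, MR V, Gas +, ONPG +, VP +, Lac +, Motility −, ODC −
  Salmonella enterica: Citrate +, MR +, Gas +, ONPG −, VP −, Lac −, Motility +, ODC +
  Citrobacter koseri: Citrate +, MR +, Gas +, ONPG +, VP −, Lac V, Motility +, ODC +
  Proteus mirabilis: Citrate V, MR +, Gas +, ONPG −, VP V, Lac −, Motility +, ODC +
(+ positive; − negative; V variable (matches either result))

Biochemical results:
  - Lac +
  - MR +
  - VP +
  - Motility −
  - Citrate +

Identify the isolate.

Lac +: excludes 6 organisms — 5 left.
MR +: excludes Enterobacter cloacae, Klebsiella pneumoniae, Klebsiella aerogenes — 2 left.
Motility −: excludes Citrobacter koseri — 1 left.
VP +: the one remaining candidate is consistent.
Citrate +: the one remaining candidate is consistent.

Klebsiella oxytoca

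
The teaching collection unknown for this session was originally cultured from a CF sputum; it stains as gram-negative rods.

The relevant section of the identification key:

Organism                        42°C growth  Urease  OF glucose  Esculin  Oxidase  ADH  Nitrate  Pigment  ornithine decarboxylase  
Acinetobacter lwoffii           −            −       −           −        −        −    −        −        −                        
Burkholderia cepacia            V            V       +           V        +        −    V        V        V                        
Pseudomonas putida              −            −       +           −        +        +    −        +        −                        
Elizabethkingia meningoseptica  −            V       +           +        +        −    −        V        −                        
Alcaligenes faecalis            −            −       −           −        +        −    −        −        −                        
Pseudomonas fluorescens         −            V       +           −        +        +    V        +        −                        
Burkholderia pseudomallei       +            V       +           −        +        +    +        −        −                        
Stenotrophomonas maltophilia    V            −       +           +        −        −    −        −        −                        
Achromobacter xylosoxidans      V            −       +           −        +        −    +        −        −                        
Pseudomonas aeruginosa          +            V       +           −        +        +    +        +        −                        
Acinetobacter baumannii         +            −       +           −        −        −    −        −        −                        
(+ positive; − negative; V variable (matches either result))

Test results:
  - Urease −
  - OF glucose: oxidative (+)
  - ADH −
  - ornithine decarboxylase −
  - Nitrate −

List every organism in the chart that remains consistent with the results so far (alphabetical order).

ADH −: excludes Pseudomonas putida, Pseudomonas fluorescens, Burkholderia pseudomallei, Pseudomonas aeruginosa — 7 left.
Urease −: all 7 remaining candidates are consistent.
OF glucose +: excludes Acinetobacter lwoffii, Alcaligenes faecalis — 5 left.
ornithine decarboxylase −: all 5 remaining candidates are consistent.
Nitrate −: excludes Achromobacter xylosoxidans — 4 left.

Acinetobacter baumannii, Burkholderia cepacia, Elizabethkingia meningoseptica, Stenotrophomonas maltophilia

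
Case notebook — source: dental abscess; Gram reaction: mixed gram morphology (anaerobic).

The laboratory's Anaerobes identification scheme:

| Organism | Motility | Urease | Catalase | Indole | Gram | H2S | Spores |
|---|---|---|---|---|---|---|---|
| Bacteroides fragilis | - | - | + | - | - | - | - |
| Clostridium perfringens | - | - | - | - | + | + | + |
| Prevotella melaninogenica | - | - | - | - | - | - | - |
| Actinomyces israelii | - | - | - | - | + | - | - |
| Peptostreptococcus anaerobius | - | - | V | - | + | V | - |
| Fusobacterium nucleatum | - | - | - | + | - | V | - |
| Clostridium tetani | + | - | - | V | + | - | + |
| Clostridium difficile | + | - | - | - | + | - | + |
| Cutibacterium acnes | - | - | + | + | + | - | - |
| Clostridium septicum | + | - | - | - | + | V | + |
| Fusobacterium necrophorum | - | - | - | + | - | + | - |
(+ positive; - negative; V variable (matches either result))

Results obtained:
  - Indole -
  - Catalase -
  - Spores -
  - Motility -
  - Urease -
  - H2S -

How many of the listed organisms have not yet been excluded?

Catalase -: excludes Bacteroides fragilis, Cutibacterium acnes — 9 left.
Spores -: excludes Clostridium perfringens, Clostridium tetani, Clostridium difficile, Clostridium septicum — 5 left.
Urease -: all 5 remaining candidates are consistent.
Motility -: all 5 remaining candidates are consistent.
H2S -: excludes Fusobacterium necrophorum — 4 left.
Indole -: excludes Fusobacterium nucleatum — 3 left.
Still consistent: Actinomyces israelii, Peptostreptococcus anaerobius, Prevotella melaninogenica.

3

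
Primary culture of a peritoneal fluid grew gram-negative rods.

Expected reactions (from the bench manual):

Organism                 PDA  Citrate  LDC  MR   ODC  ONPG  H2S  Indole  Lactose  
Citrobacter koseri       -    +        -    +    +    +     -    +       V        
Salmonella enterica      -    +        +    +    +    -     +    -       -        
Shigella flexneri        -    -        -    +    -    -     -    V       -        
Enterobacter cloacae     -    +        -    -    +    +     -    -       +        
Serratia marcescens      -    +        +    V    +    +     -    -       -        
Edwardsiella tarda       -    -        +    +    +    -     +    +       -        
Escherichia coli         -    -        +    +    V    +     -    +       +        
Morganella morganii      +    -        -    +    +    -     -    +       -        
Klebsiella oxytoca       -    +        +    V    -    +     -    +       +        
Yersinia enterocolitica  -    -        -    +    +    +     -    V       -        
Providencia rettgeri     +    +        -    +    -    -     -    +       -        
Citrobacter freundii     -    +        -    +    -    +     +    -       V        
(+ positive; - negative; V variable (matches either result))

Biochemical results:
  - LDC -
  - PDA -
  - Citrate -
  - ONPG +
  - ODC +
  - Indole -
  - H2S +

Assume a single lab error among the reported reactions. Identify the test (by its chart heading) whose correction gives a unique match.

H2S

As reported, no row in the chart matches all 7 reactions.
Reversing H2S (to -) → unique match: Yersinia enterocolitica.
Reversing Citrate → still no organism matches.
Reversing Indole → still no organism matches.
Reversing LDC → still no organism matches.
Reversing ODC → still no organism matches.
Reversing ONPG → still no organism matches.
Reversing PDA → still no organism matches.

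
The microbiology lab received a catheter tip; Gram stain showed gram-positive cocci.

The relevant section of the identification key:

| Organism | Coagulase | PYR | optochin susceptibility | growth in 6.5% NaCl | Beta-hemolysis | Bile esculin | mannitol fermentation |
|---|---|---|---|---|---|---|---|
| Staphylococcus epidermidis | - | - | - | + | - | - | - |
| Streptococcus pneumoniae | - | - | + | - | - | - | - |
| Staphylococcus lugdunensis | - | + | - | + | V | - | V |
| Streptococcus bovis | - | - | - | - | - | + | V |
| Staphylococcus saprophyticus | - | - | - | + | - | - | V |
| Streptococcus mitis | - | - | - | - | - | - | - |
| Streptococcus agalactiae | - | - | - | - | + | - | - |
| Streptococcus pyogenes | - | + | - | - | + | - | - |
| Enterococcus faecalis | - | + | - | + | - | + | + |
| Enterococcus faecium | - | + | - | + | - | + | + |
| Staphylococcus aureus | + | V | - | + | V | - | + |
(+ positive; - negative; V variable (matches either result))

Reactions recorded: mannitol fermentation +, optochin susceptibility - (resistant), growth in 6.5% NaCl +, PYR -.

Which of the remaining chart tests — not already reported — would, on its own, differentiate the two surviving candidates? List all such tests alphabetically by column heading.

mannitol fermentation +: excludes 5 organisms — 6 left.
PYR -: excludes Staphylococcus lugdunensis, Enterococcus faecalis, Enterococcus faecium — 3 left.
optochin susceptibility -: all 3 remaining candidates are consistent.
growth in 6.5% NaCl +: excludes Streptococcus bovis — 2 left.
Two candidates remain: Staphylococcus aureus and Staphylococcus saprophyticus.
  Coagulase: Staphylococcus aureus +, Staphylococcus saprophyticus - — discriminates.
  Beta-hemolysis: V vs - — variable for at least one, does not separate.
  Bile esculin: - vs - — same for both, does not separate.

Coagulase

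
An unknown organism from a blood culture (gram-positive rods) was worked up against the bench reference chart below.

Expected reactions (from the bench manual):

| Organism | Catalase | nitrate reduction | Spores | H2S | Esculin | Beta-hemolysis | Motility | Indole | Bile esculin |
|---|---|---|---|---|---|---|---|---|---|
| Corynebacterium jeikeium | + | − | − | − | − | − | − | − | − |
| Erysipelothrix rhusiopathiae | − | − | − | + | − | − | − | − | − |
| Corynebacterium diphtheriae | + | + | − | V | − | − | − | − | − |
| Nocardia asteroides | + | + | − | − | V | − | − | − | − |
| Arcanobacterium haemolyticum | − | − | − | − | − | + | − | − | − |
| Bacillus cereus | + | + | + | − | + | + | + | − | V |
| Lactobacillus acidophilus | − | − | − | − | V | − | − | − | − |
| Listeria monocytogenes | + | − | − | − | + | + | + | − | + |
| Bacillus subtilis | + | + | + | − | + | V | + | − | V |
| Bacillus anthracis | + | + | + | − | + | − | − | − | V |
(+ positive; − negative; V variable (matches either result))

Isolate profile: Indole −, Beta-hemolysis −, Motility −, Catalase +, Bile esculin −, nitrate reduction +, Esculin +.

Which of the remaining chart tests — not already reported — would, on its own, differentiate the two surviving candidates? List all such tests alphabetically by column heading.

Spores

Bile esculin −: excludes Listeria monocytogenes — 9 left.
Beta-hemolysis −: excludes Arcanobacterium haemolyticum, Bacillus cereus — 7 left.
Esculin +: excludes Corynebacterium jeikeium, Erysipelothrix rhusiopathiae, Corynebacterium diphtheriae — 4 left.
Indole −: all 4 remaining candidates are consistent.
nitrate reduction +: excludes Lactobacillus acidophilus — 3 left.
Catalase +: all 3 remaining candidates are consistent.
Motility −: excludes Bacillus subtilis — 2 left.
Two candidates remain: Bacillus anthracis and Nocardia asteroides.
  Spores: Bacillus anthracis +, Nocardia asteroides − — discriminates.
  H2S: − vs − — same for both, does not separate.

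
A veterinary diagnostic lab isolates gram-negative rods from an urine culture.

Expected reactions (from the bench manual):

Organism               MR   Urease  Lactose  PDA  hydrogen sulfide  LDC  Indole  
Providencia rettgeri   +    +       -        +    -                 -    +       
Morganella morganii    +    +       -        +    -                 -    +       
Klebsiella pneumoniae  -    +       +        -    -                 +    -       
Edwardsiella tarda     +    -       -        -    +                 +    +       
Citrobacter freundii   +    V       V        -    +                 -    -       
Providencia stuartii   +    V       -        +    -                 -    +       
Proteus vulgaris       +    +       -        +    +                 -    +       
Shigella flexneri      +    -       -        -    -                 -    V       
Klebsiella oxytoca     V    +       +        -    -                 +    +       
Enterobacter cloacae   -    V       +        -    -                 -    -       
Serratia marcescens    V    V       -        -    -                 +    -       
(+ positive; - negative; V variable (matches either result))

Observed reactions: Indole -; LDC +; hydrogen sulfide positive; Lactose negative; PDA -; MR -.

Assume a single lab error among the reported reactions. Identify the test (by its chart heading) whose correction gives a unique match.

hydrogen sulfide

As reported, no row in the chart matches all 6 reactions.
Reversing LDC → still no organism matches.
Reversing hydrogen sulfide (to -) → unique match: Serratia marcescens.
Reversing PDA → still no organism matches.
Reversing Lactose → still no organism matches.
Reversing Indole → still no organism matches.
Reversing MR → still no organism matches.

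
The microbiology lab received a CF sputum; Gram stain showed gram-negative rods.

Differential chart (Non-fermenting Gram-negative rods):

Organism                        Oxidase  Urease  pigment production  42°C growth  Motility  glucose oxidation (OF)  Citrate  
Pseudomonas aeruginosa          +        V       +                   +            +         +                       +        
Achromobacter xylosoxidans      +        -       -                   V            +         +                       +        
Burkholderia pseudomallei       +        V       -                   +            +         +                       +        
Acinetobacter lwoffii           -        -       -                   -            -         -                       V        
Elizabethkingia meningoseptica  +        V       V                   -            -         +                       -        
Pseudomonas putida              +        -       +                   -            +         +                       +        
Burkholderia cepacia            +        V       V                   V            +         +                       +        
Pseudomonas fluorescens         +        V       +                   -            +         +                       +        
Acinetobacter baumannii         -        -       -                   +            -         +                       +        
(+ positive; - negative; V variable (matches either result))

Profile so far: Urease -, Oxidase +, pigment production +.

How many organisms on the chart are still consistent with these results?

Urease -: all 9 remaining candidates are consistent.
Oxidase +: excludes Acinetobacter lwoffii, Acinetobacter baumannii — 7 left.
pigment production +: excludes Achromobacter xylosoxidans, Burkholderia pseudomallei — 5 left.
Still consistent: Burkholderia cepacia, Elizabethkingia meningoseptica, Pseudomonas aeruginosa, Pseudomonas fluorescens, Pseudomonas putida.

5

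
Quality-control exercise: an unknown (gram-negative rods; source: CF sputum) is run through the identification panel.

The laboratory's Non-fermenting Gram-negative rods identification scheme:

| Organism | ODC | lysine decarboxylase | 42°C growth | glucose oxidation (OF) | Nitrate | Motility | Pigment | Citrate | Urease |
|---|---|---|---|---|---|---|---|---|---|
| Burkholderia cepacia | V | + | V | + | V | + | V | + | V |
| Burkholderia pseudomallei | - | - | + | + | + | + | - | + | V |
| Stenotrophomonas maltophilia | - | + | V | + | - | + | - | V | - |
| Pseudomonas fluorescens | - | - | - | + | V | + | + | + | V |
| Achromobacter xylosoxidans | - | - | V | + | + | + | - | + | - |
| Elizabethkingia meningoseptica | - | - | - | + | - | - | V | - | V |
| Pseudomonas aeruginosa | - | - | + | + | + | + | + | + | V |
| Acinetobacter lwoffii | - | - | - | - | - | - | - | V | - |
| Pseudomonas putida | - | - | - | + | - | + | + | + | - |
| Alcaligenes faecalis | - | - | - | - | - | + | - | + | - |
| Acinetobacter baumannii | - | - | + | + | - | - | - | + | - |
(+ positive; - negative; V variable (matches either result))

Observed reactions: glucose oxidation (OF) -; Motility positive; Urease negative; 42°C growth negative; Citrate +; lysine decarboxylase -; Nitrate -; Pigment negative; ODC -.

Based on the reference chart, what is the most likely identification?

Alcaligenes faecalis

glucose oxidation (OF) -: excludes 9 organisms — 2 left.
42°C growth -: all 2 remaining candidates are consistent.
Motility +: excludes Acinetobacter lwoffii — 1 left.
ODC -: the one remaining candidate is consistent.
Pigment -: the one remaining candidate is consistent.
Citrate +: the one remaining candidate is consistent.
Nitrate -: the one remaining candidate is consistent.
Urease -: the one remaining candidate is consistent.
lysine decarboxylase -: the one remaining candidate is consistent.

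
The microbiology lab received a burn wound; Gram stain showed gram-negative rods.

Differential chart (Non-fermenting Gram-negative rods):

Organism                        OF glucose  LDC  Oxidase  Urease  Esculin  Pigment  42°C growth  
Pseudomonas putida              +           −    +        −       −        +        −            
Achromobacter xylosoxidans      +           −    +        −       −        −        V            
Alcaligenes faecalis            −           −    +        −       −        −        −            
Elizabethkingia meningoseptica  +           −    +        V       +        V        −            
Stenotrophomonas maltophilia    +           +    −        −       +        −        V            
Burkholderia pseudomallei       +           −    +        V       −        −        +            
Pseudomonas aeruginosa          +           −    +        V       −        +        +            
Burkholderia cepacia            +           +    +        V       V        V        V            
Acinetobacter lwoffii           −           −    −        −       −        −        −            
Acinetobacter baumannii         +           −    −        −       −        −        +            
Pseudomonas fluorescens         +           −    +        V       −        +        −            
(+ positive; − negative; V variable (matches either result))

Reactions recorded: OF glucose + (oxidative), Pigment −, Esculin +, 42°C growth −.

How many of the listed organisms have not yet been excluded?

42°C growth −: excludes Burkholderia pseudomallei, Pseudomonas aeruginosa, Acinetobacter baumannii — 8 left.
OF glucose +: excludes Alcaligenes faecalis, Acinetobacter lwoffii — 6 left.
Pigment −: excludes Pseudomonas putida, Pseudomonas fluorescens — 4 left.
Esculin +: excludes Achromobacter xylosoxidans — 3 left.
Still consistent: Burkholderia cepacia, Elizabethkingia meningoseptica, Stenotrophomonas maltophilia.

3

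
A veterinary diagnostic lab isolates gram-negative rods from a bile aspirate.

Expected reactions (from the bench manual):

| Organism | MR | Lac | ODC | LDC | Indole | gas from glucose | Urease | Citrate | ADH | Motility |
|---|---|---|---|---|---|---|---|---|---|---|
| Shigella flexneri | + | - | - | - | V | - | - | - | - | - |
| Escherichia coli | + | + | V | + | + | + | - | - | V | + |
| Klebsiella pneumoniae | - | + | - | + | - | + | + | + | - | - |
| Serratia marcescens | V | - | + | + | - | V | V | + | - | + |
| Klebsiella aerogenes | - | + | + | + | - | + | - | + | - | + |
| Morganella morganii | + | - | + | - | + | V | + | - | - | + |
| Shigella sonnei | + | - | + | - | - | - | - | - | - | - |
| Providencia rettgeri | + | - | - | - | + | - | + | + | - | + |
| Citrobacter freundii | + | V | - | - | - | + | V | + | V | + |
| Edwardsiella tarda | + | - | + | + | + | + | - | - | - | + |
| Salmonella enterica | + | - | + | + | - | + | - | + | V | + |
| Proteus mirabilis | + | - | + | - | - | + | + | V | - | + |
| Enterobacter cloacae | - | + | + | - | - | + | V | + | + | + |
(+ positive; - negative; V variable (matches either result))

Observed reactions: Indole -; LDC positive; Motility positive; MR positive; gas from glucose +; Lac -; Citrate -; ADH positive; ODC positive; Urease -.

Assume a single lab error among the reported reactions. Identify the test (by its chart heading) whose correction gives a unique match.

Citrate

As reported, no row in the chart matches all 10 reactions.
Reversing Lac → still no organism matches.
Reversing Indole → still no organism matches.
Reversing LDC → still no organism matches.
Reversing Motility → still no organism matches.
Reversing gas from glucose → still no organism matches.
Reversing ODC → still no organism matches.
Reversing Citrate (to +) → unique match: Salmonella enterica.
Reversing MR → still no organism matches.
Reversing Urease → still no organism matches.
Reversing ADH → still no organism matches.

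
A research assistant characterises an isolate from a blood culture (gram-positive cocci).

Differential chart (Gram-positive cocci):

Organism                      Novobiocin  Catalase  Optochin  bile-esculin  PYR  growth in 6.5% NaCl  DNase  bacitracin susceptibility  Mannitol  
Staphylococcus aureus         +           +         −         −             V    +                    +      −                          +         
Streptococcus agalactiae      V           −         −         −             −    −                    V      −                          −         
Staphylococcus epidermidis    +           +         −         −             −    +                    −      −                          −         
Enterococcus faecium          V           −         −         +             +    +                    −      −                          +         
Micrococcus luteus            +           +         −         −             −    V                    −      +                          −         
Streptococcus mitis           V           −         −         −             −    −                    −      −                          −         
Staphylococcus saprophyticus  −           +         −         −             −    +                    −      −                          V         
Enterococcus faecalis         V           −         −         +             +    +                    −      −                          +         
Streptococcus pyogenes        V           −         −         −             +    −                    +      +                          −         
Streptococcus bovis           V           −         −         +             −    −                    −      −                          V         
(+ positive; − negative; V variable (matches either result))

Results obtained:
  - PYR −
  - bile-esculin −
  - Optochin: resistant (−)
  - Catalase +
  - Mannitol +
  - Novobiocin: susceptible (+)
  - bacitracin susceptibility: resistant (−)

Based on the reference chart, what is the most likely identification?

Staphylococcus aureus

Novobiocin +: excludes Staphylococcus saprophyticus — 9 left.
Catalase +: excludes 6 organisms — 3 left.
bile-esculin −: all 3 remaining candidates are consistent.
PYR −: all 3 remaining candidates are consistent.
Optochin −: all 3 remaining candidates are consistent.
bacitracin susceptibility −: excludes Micrococcus luteus — 2 left.
Mannitol +: excludes Staphylococcus epidermidis — 1 left.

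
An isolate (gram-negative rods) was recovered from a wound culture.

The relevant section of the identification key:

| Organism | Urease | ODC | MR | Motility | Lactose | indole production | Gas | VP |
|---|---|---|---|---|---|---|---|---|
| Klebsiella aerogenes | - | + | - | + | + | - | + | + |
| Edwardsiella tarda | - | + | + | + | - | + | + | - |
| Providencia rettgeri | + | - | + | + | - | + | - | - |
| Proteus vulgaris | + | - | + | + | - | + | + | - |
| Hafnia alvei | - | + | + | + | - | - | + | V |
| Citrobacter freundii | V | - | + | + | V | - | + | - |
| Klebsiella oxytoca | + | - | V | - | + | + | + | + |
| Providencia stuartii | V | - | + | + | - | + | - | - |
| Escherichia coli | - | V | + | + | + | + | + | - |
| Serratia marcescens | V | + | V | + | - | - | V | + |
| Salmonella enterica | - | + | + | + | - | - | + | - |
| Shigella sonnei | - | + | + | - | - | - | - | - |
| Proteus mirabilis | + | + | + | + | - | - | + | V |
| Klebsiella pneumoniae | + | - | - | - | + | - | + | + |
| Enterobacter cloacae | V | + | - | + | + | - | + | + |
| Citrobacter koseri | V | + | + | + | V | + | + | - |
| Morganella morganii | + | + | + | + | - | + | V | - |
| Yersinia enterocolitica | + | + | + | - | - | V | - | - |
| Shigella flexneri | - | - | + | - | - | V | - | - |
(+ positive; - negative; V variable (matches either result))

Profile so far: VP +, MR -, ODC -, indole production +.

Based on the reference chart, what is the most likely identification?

Klebsiella oxytoca

indole production +: excludes 9 organisms — 10 left.
MR -: excludes 9 organisms — 1 left.
ODC -: the one remaining candidate is consistent.
VP +: the one remaining candidate is consistent.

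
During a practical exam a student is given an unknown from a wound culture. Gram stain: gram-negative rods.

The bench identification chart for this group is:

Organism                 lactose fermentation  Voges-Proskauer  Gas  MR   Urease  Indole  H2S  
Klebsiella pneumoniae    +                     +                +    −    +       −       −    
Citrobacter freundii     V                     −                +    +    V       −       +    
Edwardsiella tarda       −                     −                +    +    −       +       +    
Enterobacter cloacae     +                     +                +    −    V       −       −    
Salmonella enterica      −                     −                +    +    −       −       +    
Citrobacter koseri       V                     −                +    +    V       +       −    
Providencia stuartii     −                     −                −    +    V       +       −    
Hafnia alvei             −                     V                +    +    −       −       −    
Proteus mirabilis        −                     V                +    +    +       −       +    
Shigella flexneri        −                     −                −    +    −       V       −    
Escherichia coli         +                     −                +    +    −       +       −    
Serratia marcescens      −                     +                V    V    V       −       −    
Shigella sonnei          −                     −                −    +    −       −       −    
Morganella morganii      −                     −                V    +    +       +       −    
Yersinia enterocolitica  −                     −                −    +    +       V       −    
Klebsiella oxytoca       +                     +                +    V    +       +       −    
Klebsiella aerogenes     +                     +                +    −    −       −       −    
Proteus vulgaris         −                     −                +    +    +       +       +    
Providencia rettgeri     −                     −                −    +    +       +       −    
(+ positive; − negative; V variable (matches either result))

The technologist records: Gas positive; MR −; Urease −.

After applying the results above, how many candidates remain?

Urease −: excludes 7 organisms — 12 left.
Gas +: excludes Providencia stuartii, Shigella flexneri, Shigella sonnei — 9 left.
MR −: excludes 6 organisms — 3 left.
Still consistent: Enterobacter cloacae, Klebsiella aerogenes, Serratia marcescens.

3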